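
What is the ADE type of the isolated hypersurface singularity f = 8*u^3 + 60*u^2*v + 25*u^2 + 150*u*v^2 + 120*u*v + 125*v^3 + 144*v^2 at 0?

The Hessian of f at 0 has rank 1. Corank 1: A-series; mu = 2 gives A_2.

A_2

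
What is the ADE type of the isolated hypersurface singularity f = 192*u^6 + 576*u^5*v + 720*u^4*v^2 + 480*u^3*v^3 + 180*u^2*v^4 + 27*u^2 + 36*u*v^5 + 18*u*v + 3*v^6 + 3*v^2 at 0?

The Hessian of f at 0 has rank 1. Corank 1: A-series; mu = 5 gives A_5.

A_5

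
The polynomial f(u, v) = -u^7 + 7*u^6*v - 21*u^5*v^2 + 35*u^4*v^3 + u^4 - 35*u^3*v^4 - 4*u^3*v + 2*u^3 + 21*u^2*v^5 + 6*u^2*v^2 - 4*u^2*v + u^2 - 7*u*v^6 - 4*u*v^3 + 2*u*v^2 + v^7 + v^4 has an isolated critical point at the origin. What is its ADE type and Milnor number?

The Hessian of f at 0 has rank 1. Corank 1: A-series; mu = 6 gives A_6.

Type A6, Milnor number mu = 6.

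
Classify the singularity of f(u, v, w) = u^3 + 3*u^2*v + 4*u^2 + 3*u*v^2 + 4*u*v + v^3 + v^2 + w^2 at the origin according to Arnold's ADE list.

The Hessian of f at 0 is [[8, 4, 0], [4, 2, 0], [0, 0, 2]] with rank 2, so corank 1. A Groebner basis of the Jacobian ideal J(f) in C{u,v,w} is {v^2, u + v/2, w}; counting standard monomials gives mu = 2. Corank 1: A-series; mu = 2 gives A_2.

A_{2}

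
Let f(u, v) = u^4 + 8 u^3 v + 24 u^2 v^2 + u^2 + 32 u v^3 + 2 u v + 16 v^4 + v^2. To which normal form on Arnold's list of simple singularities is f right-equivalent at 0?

A_3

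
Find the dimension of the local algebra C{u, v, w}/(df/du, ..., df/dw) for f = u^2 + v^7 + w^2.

6

The Hessian of f at 0 is [[2, 0, 0], [0, 0, 0], [0, 0, 2]] with rank 2, so corank 1. A Groebner basis of the Jacobian ideal J(f) in C{u,v,w} is {v^6, u, w}; counting standard monomials gives mu = 6. Corank 1: A-series; mu = 6 gives A_6.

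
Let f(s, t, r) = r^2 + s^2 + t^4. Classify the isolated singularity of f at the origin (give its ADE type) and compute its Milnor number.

Type A3, Milnor number mu = 3.

The Hessian of f at 0 is [[2, 0, 0], [0, 0, 0], [0, 0, 2]] with rank 2, so corank 1. A Groebner basis of the Jacobian ideal J(f) in C{s,t,r} is {t^3, s, r}; counting standard monomials gives mu = 3. Corank 1: A-series; mu = 3 gives A_3.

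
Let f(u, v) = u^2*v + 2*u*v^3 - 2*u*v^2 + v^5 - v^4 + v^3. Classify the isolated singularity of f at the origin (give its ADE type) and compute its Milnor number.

The Hessian of f at 0 is [[0, 0], [0, 0]] with rank 0, so corank 2. A Groebner basis of the Jacobian ideal J(f) in C{u,v} is {u*v^2 + u*v - v^2, u*v + v^3 - v^2, u^2 - 6*u*v + 5*v^2}; counting standard monomials gives mu = 5. Corank 2; j^3 = v*(u - v)^2 has shape L^2 M (L != M), so D-series; mu = 5 gives D_5.

Type D5, Milnor number mu = 5.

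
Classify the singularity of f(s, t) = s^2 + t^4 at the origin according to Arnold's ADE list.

A_{3}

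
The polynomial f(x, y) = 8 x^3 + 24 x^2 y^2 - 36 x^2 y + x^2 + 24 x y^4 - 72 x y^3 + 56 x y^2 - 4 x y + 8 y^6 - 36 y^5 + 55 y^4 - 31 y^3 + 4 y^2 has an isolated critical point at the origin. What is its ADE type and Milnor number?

Type A_2, Milnor number mu = 2.

The Hessian of f at 0 is [[2, -4], [-4, 8]] with rank 1, so corank 1. A Groebner basis of the Jacobian ideal J(f) in C{x,y} is {y^2, x - 2*y}; counting standard monomials gives mu = 2. Corank 1: A-series; mu = 2 gives A_2.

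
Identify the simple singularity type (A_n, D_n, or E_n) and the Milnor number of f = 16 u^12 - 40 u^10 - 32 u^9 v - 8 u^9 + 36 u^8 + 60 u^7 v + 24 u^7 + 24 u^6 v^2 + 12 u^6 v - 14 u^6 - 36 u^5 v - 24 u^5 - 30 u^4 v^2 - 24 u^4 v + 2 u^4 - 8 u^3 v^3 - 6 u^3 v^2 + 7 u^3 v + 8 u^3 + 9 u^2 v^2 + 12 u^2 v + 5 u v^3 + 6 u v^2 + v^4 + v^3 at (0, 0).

Type E_7, Milnor number mu = 7.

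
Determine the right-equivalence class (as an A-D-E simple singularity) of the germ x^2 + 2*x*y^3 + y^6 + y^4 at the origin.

The Hessian of f at 0 is [[2, 0], [0, 0]] with rank 1, so corank 1. A Groebner basis of the Jacobian ideal J(f) in C{x,y} is {y^3, x}; counting standard monomials gives mu = 3. Corank 1: A-series; mu = 3 gives A_3.

A3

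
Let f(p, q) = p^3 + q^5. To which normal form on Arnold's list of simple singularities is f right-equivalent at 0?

E_{8}

The Hessian of f at 0 has rank 0. Corank 2; j^3 = p^3 is a perfect cube, so E-series; the 5-jet and mu = 8 give E_8.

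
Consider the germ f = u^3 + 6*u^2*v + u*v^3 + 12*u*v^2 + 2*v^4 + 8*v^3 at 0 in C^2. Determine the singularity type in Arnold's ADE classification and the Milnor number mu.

Type E_{7}, Milnor number mu = 7.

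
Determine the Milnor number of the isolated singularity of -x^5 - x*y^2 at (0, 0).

6

The Hessian of f at 0 has rank 0. Corank 2; j^3 = -x*y^2 has shape L^2 M (L != M), so D-series; mu = 6 gives D_6.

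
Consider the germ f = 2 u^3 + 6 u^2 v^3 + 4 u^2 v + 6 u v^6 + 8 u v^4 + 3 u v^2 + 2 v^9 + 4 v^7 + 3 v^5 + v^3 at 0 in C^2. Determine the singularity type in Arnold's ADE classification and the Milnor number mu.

Type D4, Milnor number mu = 4.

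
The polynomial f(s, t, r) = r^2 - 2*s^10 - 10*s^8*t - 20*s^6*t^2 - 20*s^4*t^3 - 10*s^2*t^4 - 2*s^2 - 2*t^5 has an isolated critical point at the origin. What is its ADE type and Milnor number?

Type A_4, Milnor number mu = 4.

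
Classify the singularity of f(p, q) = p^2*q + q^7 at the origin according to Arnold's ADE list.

The Hessian of f at 0 has rank 0. Corank 2; j^3 = p^2*q has shape L^2 M (L != M), so D-series; mu = 8 gives D_8.

D8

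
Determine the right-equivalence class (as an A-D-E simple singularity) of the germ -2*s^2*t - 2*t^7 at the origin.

D8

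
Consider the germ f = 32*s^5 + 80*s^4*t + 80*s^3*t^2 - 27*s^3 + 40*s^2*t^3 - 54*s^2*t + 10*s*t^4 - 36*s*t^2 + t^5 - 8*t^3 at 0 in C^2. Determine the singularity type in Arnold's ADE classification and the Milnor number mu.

Type E8, Milnor number mu = 8.

The Hessian of f at 0 has rank 0. Corank 2; j^3 = -(3*s + 2*t)^3 is a perfect cube, so E-series; the 5-jet and mu = 8 give E_8.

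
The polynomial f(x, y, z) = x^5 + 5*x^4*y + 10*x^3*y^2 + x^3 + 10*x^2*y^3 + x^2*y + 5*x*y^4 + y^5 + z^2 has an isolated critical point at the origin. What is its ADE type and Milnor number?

Type D_{6}, Milnor number mu = 6.

The Hessian of f at 0 has rank 1. Corank 2; j^3 = x^2*(x + y) has shape L^2 M (L != M), so D-series; mu = 6 gives D_6.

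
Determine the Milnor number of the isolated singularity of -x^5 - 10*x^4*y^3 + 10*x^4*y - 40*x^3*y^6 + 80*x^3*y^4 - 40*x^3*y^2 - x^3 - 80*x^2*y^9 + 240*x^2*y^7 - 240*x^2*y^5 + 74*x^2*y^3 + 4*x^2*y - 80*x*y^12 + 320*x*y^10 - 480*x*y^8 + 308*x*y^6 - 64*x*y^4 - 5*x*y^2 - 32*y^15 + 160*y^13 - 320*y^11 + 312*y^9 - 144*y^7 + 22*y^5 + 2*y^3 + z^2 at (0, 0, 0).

The Hessian of f at 0 is [[0, 0, 0], [0, 0, 0], [0, 0, 2]] with rank 1, so corank 2. A Groebner basis of the Jacobian ideal J(f) in C{x,y,z} is {x*y/7 + y^4 - y^2/7, x*y^2 - y^3, x^2 - 19*x*y/7 + 12*y^2/7, z}; counting standard monomials gives mu = 6. Corank 2; j^3 = -(x - 2*y)*(x - y)^2 has shape L^2 M (L != M), so D-series; mu = 6 gives D_6.

6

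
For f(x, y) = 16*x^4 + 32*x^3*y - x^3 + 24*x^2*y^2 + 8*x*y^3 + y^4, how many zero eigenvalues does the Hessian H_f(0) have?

The Hessian at 0 is [[0, 0], [0, 0]] of rank 0; hence corank 2.

2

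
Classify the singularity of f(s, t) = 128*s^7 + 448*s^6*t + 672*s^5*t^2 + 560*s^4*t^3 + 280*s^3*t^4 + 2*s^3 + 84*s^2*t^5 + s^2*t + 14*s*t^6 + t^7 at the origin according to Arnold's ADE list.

The Hessian of f at 0 has rank 0. Corank 2; j^3 = s^2*(2*s + t) has shape L^2 M (L != M), so D-series; mu = 8 gives D_8.

D8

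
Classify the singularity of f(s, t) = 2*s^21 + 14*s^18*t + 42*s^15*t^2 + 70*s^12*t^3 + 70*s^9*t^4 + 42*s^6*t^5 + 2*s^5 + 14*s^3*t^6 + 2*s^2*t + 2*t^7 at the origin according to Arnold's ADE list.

The Hessian of f at 0 is [[0, 0], [0, 0]] with rank 0, so corank 2. A Groebner basis of the Jacobian ideal J(f) in C{s,t} is {s^2/7 + t^6, s^3, s*t}; counting standard monomials gives mu = 8. Corank 2; j^3 = 2*s^2*t has shape L^2 M (L != M), so D-series; mu = 8 gives D_8.

D8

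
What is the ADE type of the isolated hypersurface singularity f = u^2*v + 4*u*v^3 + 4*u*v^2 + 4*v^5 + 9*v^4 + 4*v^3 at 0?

The Hessian of f at 0 is [[0, 0], [0, 0]] with rank 0, so corank 2. A Groebner basis of the Jacobian ideal J(f) in C{u,v} is {u*v^2 - u*v - 2*v^2, u*v/2 + v^3 + v^2, u^2 + 2*u*v}; counting standard monomials gives mu = 5. Corank 2; j^3 = v*(u + 2*v)^2 has shape L^2 M (L != M), so D-series; mu = 5 gives D_5.

D5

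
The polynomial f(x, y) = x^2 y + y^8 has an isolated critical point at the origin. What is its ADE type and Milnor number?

The Hessian of f at 0 is [[0, 0], [0, 0]] with rank 0, so corank 2. A Groebner basis of the Jacobian ideal J(f) in C{x,y} is {x^2/8 + y^7, x^3, x*y}; counting standard monomials gives mu = 9. Corank 2; j^3 = x^2*y has shape L^2 M (L != M), so D-series; mu = 9 gives D_9.

Type D_{9}, Milnor number mu = 9.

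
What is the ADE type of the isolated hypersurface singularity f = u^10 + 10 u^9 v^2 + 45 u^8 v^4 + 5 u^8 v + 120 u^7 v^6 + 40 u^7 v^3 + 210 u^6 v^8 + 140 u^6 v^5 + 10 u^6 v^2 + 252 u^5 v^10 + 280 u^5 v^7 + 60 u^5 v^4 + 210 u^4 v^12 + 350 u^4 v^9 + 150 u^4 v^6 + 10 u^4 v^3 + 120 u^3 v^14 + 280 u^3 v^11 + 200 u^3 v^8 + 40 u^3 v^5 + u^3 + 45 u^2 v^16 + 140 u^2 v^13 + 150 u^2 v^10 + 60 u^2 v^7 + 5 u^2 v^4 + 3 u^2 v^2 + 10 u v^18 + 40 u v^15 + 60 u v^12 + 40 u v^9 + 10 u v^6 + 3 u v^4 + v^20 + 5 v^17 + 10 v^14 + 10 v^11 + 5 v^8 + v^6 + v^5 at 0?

The Hessian of f at 0 has rank 0. Corank 2; j^3 = u^3 is a perfect cube, so E-series; the 5-jet and mu = 8 give E_8.

E8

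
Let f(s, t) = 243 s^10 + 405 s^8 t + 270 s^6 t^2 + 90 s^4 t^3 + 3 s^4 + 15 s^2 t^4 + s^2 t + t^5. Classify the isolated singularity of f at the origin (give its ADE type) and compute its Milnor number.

Type D6, Milnor number mu = 6.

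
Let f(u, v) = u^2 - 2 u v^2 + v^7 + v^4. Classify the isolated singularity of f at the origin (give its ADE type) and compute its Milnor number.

Type A_6, Milnor number mu = 6.

The Hessian of f at 0 is [[2, 0], [0, 0]] with rank 1, so corank 1. A Groebner basis of the Jacobian ideal J(f) in C{u,v} is {u^3, -u + v^2}; counting standard monomials gives mu = 6. Corank 1: A-series; mu = 6 gives A_6.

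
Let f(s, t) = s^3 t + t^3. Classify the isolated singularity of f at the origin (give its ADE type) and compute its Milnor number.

Type E_7, Milnor number mu = 7.

The Hessian of f at 0 has rank 0. Corank 2; j^3 = t^3 is a perfect cube, so E-series; the 4-jet and mu = 7 give E_7.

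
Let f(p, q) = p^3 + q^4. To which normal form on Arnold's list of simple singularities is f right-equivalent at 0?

The Hessian of f at 0 is [[0, 0], [0, 0]] with rank 0, so corank 2. A Groebner basis of the Jacobian ideal J(f) in C{p,q} is {q^3, p^2}; counting standard monomials gives mu = 6. Corank 2; j^3 = p^3 is a perfect cube, so E-series; the 4-jet and mu = 6 give E_6.

E_{6}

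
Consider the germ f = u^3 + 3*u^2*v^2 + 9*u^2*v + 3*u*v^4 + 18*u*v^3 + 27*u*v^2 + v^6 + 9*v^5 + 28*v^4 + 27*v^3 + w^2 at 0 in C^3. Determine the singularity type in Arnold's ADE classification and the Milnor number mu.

Type E_6, Milnor number mu = 6.

The Hessian of f at 0 has rank 1. Corank 2; j^3 = (u + 3*v)^3 is a perfect cube, so E-series; the 4-jet and mu = 6 give E_6.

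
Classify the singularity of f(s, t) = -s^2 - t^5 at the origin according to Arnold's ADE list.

A4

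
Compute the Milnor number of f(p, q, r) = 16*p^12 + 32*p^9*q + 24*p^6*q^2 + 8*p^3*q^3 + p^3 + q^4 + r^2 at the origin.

The Hessian of f at 0 has rank 1. Corank 2; j^3 = p^3 is a perfect cube, so E-series; the 4-jet and mu = 6 give E_6.

6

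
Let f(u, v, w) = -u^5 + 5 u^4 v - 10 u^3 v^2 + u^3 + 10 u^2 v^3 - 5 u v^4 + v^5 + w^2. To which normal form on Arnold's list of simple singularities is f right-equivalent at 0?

The Hessian of f at 0 has rank 1. Corank 2; j^3 = u^3 is a perfect cube, so E-series; the 5-jet and mu = 8 give E_8.

E_{8}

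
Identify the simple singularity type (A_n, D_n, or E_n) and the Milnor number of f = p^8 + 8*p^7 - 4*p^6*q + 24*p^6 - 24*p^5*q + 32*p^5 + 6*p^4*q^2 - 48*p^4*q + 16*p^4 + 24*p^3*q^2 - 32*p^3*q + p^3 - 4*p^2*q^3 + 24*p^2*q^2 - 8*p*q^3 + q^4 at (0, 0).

The Hessian of f at 0 has rank 0. Corank 2; j^3 = p^3 is a perfect cube, so E-series; the 4-jet and mu = 6 give E_6.

Type E_6, Milnor number mu = 6.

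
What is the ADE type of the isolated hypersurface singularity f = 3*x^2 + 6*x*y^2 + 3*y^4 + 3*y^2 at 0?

The Hessian of f at 0 is [[6, 0], [0, 6]] with rank 2, so corank 0. A Groebner basis of the Jacobian ideal J(f) in C{x,y} is {x, y}; counting standard monomials gives mu = 1. Corank 0: nondegenerate Morse point, so A_1.

A_{1}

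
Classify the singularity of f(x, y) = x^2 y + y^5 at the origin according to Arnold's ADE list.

D6

The Hessian of f at 0 has rank 0. Corank 2; j^3 = x^2*y has shape L^2 M (L != M), so D-series; mu = 6 gives D_6.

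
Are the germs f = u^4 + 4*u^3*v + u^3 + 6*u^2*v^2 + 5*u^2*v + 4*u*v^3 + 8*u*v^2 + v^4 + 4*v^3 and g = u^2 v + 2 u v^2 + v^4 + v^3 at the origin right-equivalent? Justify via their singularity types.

The Hessian of f at 0 is [[0, 0], [0, 0]] with rank 0, so corank 2. A Groebner basis of the Jacobian ideal J(f) in C{u,v} is {u*v^2 + u*v/2 + v^2, -u*v/4 + v^3 - v^2/2, u^2 + 3*u*v + 2*v^2}; counting standard monomials gives mu = 5. Corank 2; j^3 = (u + v)*(u + 2*v)^2 has shape L^2 M (L != M), so D-series; mu = 5 gives D_5. The Hessian of g at 0 is [[0, 0], [0, 0]] with rank 0, so corank 2. A Groebner basis of the Jacobian ideal J(g) in C{u,v} is {u^3 - u^2/4 + v^2/4, u^2/4 + v^3 - v^2/4, u*v + v^2}; counting standard monomials gives mu = 5. Corank 2; j^3 = v*(u + v)^2 has shape L^2 M (L != M), so D-series; mu = 5 gives D_5. Both have type D_5, hence right-equivalent.

Yes.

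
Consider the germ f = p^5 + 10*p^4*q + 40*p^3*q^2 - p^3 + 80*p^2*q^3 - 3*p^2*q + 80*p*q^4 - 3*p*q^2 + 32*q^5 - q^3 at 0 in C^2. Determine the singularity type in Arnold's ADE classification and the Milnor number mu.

Type E8, Milnor number mu = 8.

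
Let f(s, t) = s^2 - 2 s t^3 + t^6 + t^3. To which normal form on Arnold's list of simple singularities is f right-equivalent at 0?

A2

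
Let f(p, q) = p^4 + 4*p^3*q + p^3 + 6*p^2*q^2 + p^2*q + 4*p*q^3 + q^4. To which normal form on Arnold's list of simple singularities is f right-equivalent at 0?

The Hessian of f at 0 has rank 0. Corank 2; j^3 = p^2*(p + q) has shape L^2 M (L != M), so D-series; mu = 5 gives D_5.

D_{5}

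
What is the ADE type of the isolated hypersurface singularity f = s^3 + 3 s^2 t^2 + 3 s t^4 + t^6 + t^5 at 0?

E_8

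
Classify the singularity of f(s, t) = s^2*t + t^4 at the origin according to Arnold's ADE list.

The Hessian of f at 0 is [[0, 0], [0, 0]] with rank 0, so corank 2. A Groebner basis of the Jacobian ideal J(f) in C{s,t} is {s^3, s^2/4 + t^3, s*t}; counting standard monomials gives mu = 5. Corank 2; j^3 = s^2*t has shape L^2 M (L != M), so D-series; mu = 5 gives D_5.

D5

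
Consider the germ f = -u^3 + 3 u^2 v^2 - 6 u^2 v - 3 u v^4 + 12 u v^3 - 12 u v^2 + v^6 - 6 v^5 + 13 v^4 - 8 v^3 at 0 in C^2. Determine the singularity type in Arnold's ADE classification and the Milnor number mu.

Type E6, Milnor number mu = 6.

The Hessian of f at 0 is [[0, 0], [0, 0]] with rank 0, so corank 2. A Groebner basis of the Jacobian ideal J(f) in C{u,v} is {u^3 - 6*u^2 - 24*u*v - 24*v^2, u^2*v + 2*u^2 + 8*u*v + 8*v^2, -u^2/2 + u*v^2 - 2*u*v - 2*v^2, v^3}; counting standard monomials gives mu = 6. Corank 2; j^3 = -(u + 2*v)^3 is a perfect cube, so E-series; the 4-jet and mu = 6 give E_6.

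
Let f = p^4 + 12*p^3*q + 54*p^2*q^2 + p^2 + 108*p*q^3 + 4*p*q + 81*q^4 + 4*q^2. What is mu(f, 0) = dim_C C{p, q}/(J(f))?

3

The Hessian of f at 0 has rank 1. Corank 1: A-series; mu = 3 gives A_3.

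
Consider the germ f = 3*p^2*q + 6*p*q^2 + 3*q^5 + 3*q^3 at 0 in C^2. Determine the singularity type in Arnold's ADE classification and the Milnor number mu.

The Hessian of f at 0 has rank 0. Corank 2; j^3 = 3*q*(p + q)^2 has shape L^2 M (L != M), so D-series; mu = 6 gives D_6.

Type D6, Milnor number mu = 6.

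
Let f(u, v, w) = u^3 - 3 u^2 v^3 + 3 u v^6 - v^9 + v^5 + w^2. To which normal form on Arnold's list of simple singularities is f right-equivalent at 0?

The Hessian of f at 0 is [[0, 0, 0], [0, 0, 0], [0, 0, 2]] with rank 1, so corank 2. A Groebner basis of the Jacobian ideal J(f) in C{u,v,w} is {-u^2/2 + u*v^3, v^4, u^3, u^2*v, w}; counting standard monomials gives mu = 8. Corank 2; j^3 = u^3 is a perfect cube, so E-series; the 5-jet and mu = 8 give E_8.

E_8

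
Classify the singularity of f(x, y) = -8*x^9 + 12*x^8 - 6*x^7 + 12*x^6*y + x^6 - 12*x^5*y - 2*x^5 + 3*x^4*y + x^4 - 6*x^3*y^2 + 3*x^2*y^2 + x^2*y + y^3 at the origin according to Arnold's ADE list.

The Hessian of f at 0 is [[0, 0], [0, 0]] with rank 0, so corank 2. A Groebner basis of the Jacobian ideal J(f) in C{x,y} is {y^3, x^2 + 3*y^2, x*y}; counting standard monomials gives mu = 4. Corank 2; j^3 = y*(x^2 + y^2) splits into three distinct lines over C (the quadratic factor has nonzero discriminant), so D_4.

D_{4}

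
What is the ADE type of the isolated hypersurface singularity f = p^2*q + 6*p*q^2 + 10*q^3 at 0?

D_{4}

The Hessian of f at 0 is [[0, 0], [0, 0]] with rank 0, so corank 2. A Groebner basis of the Jacobian ideal J(f) in C{p,q} is {q^3, p^2 - 6*q^2, p*q + 3*q^2}; counting standard monomials gives mu = 4. Corank 2; j^3 = q*(p^2 + 6*p*q + 10*q^2) splits into three distinct lines over C (the quadratic factor has nonzero discriminant), so D_4.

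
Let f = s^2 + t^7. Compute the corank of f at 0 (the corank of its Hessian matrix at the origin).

1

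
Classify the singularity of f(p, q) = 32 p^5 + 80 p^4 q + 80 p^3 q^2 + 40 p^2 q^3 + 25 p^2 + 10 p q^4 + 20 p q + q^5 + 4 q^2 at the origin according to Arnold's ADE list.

A_4

The Hessian of f at 0 is [[50, 20], [20, 8]] with rank 1, so corank 1. A Groebner basis of the Jacobian ideal J(f) in C{p,q} is {q^4, p + 2*q/5}; counting standard monomials gives mu = 4. Corank 1: A-series; mu = 4 gives A_4.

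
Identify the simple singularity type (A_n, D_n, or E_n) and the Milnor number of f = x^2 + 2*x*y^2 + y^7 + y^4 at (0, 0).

Type A_6, Milnor number mu = 6.

The Hessian of f at 0 is [[2, 0], [0, 0]] with rank 1, so corank 1. A Groebner basis of the Jacobian ideal J(f) in C{x,y} is {x^3, x + y^2}; counting standard monomials gives mu = 6. Corank 1: A-series; mu = 6 gives A_6.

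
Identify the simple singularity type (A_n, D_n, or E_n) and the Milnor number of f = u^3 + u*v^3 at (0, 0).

Type E_{7}, Milnor number mu = 7.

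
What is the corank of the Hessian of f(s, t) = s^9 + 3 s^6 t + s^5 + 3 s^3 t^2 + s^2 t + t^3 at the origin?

2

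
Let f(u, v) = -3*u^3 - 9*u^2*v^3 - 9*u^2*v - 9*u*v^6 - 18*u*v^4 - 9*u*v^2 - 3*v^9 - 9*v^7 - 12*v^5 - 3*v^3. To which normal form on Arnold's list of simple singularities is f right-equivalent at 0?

E_{8}

The Hessian of f at 0 has rank 0. Corank 2; j^3 = -3*(u + v)^3 is a perfect cube, so E-series; the 5-jet and mu = 8 give E_8.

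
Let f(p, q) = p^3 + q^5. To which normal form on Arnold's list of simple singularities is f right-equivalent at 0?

E_{8}

The Hessian of f at 0 is [[0, 0], [0, 0]] with rank 0, so corank 2. A Groebner basis of the Jacobian ideal J(f) in C{p,q} is {q^4, p^2}; counting standard monomials gives mu = 8. Corank 2; j^3 = p^3 is a perfect cube, so E-series; the 5-jet and mu = 8 give E_8.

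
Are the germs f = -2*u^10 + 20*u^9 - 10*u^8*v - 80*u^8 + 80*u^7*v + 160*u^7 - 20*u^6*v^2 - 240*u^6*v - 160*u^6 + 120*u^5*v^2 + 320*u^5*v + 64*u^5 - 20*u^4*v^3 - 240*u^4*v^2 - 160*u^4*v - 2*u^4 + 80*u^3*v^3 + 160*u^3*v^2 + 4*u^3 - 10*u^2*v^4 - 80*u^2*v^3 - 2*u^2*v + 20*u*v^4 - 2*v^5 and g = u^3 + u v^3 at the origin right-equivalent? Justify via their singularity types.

No.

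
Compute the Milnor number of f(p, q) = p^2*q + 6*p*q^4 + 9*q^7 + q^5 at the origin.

The Hessian of f at 0 has rank 0. Corank 2; j^3 = p^2*q has shape L^2 M (L != M), so D-series; mu = 6 gives D_6.

6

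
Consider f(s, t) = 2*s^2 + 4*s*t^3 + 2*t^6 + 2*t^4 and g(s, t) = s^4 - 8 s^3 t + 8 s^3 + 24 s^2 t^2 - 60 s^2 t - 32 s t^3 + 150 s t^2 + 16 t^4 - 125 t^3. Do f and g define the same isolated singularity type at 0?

The Hessian of f at 0 has rank 1. Corank 1: A-series; mu = 3 gives A_3. The Hessian of g at 0 has rank 0. Corank 2; j^3 = (2*s - 5*t)^3 is a perfect cube, so E-series; the 4-jet and mu = 6 give E_6. f is A_3 but g is E_6, hence not right-equivalent.

No.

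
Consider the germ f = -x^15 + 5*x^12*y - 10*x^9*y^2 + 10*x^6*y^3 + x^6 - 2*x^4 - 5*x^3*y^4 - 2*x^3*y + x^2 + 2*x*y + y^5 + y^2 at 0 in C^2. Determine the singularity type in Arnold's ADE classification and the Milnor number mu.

Type A_4, Milnor number mu = 4.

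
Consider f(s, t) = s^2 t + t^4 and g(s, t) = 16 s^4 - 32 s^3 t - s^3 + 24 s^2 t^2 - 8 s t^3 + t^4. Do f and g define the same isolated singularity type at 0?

The Hessian of f at 0 is [[0, 0], [0, 0]] with rank 0, so corank 2. A Groebner basis of the Jacobian ideal J(f) in C{s,t} is {s^3, s^2/4 + t^3, s*t}; counting standard monomials gives mu = 5. Corank 2; j^3 = s^2*t has shape L^2 M (L != M), so D-series; mu = 5 gives D_5. The Hessian of g at 0 is [[0, 0], [0, 0]] with rank 0, so corank 2. A Groebner basis of the Jacobian ideal J(g) in C{s,t} is {t^4, s*t^2 - t^3/6, s^2}; counting standard monomials gives mu = 6. Corank 2; j^3 = -s^3 is a perfect cube, so E-series; the 4-jet and mu = 6 give E_6. f is D_5 but g is E_6, hence not right-equivalent.

No.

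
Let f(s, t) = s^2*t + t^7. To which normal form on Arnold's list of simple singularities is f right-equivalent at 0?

D_{8}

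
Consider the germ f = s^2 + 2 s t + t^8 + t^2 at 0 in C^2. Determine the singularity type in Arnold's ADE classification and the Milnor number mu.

The Hessian of f at 0 has rank 1. Corank 1: A-series; mu = 7 gives A_7.

Type A_{7}, Milnor number mu = 7.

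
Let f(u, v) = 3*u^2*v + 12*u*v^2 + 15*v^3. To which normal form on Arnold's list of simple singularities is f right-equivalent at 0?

D_{4}

The Hessian of f at 0 has rank 0. Corank 2; j^3 = 3*v*(u^2 + 4*u*v + 5*v^2) splits into three distinct lines over C (the quadratic factor has nonzero discriminant), so D_4.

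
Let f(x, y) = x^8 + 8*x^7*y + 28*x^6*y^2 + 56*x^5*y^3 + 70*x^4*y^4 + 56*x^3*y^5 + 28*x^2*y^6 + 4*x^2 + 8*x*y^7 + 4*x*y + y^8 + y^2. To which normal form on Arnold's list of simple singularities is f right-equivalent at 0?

The Hessian of f at 0 is [[8, 4], [4, 2]] with rank 1, so corank 1. A Groebner basis of the Jacobian ideal J(f) in C{x,y} is {y^7, x + y/2}; counting standard monomials gives mu = 7. Corank 1: A-series; mu = 7 gives A_7.

A7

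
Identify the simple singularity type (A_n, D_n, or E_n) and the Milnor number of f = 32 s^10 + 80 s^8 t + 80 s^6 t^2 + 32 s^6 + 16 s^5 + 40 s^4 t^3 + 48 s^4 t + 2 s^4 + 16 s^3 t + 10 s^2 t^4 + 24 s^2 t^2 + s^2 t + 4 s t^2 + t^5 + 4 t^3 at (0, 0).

The Hessian of f at 0 is [[0, 0], [0, 0]] with rank 0, so corank 2. A Groebner basis of the Jacobian ideal J(f) in C{s,t} is {s^3 + 64*s^2/251 + 261*s*t/502 + 5*t^2/251, s^2*t + s*t/4 + t^2/2, -16*s^2/251 + s*t^2 - 763*s*t/2008 - 507*t^2/1004, 16*s^2/251 + 1275*s*t/4016 + t^3 + 763*t^2/2008}; counting standard monomials gives mu = 6. Corank 2; j^3 = t*(s + 2*t)^2 has shape L^2 M (L != M), so D-series; mu = 6 gives D_6.

Type D_6, Milnor number mu = 6.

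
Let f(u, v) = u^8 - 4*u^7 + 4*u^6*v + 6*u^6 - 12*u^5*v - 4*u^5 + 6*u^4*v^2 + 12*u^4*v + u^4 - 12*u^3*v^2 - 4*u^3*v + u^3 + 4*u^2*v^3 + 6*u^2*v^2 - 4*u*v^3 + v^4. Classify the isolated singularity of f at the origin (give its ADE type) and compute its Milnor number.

Type E_{6}, Milnor number mu = 6.

The Hessian of f at 0 is [[0, 0], [0, 0]] with rank 0, so corank 2. A Groebner basis of the Jacobian ideal J(f) in C{u,v} is {v^4, u*v^2 - v^3/3, u^2}; counting standard monomials gives mu = 6. Corank 2; j^3 = u^3 is a perfect cube, so E-series; the 4-jet and mu = 6 give E_6.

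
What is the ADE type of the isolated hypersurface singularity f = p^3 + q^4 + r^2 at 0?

E6

The Hessian of f at 0 is [[0, 0, 0], [0, 0, 0], [0, 0, 2]] with rank 1, so corank 2. A Groebner basis of the Jacobian ideal J(f) in C{p,q,r} is {q^3, p^2, r}; counting standard monomials gives mu = 6. Corank 2; j^3 = p^3 is a perfect cube, so E-series; the 4-jet and mu = 6 give E_6.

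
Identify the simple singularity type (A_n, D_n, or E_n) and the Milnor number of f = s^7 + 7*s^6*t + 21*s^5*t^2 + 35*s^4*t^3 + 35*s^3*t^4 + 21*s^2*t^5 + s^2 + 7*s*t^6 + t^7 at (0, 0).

Type A6, Milnor number mu = 6.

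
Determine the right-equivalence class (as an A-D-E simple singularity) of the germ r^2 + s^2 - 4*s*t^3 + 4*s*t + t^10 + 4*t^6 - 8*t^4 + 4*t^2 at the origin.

A9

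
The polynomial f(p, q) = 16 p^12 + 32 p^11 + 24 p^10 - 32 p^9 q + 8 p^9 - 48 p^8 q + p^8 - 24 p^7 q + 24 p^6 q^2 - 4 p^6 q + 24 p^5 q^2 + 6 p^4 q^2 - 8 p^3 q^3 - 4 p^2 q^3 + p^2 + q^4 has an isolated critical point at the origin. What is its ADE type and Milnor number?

Type A_3, Milnor number mu = 3.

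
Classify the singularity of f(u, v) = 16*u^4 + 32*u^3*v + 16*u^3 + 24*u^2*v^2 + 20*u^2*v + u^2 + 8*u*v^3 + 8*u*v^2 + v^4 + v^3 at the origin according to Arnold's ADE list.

The Hessian of f at 0 is [[2, 0], [0, 0]] with rank 1, so corank 1. A Groebner basis of the Jacobian ideal J(f) in C{u,v} is {v^2, u}; counting standard monomials gives mu = 2. Corank 1: A-series; mu = 2 gives A_2.

A_2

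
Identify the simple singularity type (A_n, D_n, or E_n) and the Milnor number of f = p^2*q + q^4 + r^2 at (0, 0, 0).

The Hessian of f at 0 has rank 1. Corank 2; j^3 = p^2*q has shape L^2 M (L != M), so D-series; mu = 5 gives D_5.

Type D5, Milnor number mu = 5.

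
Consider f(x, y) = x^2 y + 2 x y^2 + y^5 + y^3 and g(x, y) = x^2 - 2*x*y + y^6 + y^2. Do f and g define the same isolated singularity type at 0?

No.

The Hessian of f at 0 has rank 0. Corank 2; j^3 = y*(x + y)^2 has shape L^2 M (L != M), so D-series; mu = 6 gives D_6. The Hessian of g at 0 has rank 1. Corank 1: A-series; mu = 5 gives A_5. f is D_6 but g is A_5, hence not right-equivalent.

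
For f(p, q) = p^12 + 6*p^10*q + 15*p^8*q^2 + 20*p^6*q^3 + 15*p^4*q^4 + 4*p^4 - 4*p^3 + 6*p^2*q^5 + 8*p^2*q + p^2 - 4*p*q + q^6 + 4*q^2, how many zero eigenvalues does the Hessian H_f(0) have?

1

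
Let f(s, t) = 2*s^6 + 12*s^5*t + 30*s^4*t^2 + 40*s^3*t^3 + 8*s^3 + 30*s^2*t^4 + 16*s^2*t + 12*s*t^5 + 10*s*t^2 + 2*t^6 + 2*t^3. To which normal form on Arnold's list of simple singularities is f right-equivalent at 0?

The Hessian of f at 0 has rank 0. Corank 2; j^3 = 2*(s + t)*(2*s + t)^2 has shape L^2 M (L != M), so D-series; mu = 7 gives D_7.

D_{7}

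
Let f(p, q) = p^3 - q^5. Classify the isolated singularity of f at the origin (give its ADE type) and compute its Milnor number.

Type E_{8}, Milnor number mu = 8.

The Hessian of f at 0 is [[0, 0], [0, 0]] with rank 0, so corank 2. A Groebner basis of the Jacobian ideal J(f) in C{p,q} is {q^4, p^2}; counting standard monomials gives mu = 8. Corank 2; j^3 = p^3 is a perfect cube, so E-series; the 5-jet and mu = 8 give E_8.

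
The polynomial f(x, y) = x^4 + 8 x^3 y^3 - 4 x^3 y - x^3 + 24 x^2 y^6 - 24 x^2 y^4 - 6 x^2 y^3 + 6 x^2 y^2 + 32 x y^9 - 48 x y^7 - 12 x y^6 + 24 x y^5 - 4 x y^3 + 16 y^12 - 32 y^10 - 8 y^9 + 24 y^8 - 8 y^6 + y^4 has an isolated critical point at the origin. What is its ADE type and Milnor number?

Type E_{6}, Milnor number mu = 6.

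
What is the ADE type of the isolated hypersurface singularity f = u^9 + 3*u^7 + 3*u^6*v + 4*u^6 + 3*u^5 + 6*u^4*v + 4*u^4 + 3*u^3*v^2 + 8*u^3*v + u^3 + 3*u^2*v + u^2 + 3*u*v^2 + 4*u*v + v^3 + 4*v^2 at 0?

A_2

The Hessian of f at 0 has rank 1. Corank 1: A-series; mu = 2 gives A_2.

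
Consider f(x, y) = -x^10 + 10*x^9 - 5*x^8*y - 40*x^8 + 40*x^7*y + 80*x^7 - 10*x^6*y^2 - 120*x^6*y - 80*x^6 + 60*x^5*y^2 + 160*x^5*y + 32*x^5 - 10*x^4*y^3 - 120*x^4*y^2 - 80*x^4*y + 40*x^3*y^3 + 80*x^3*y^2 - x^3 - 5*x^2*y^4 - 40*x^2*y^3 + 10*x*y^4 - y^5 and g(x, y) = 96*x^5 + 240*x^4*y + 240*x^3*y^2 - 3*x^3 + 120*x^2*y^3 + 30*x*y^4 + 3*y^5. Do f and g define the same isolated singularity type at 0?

The Hessian of f at 0 is [[0, 0], [0, 0]] with rank 0, so corank 2. A Groebner basis of the Jacobian ideal J(f) in C{x,y} is {y^5, x*y^3 - y^4/8, x^2}; counting standard monomials gives mu = 8. Corank 2; j^3 = -x^3 is a perfect cube, so E-series; the 5-jet and mu = 8 give E_8. The Hessian of g at 0 is [[0, 0], [0, 0]] with rank 0, so corank 2. A Groebner basis of the Jacobian ideal J(g) in C{x,y} is {y^5, x*y^3 + y^4/8, x^2}; counting standard monomials gives mu = 8. Corank 2; j^3 = -3*x^3 is a perfect cube, so E-series; the 5-jet and mu = 8 give E_8. Both have type E_8, hence right-equivalent.

Yes.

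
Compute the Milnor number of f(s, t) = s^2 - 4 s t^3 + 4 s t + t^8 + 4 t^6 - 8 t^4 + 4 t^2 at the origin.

7

The Hessian of f at 0 has rank 1. Corank 1: A-series; mu = 7 gives A_7.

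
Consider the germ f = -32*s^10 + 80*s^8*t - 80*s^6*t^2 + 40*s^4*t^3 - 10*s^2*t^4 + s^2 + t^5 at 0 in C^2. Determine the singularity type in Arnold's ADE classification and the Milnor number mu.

The Hessian of f at 0 has rank 1. Corank 1: A-series; mu = 4 gives A_4.

Type A4, Milnor number mu = 4.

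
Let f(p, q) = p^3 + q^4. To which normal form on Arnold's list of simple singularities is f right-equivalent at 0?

The Hessian of f at 0 has rank 0. Corank 2; j^3 = p^3 is a perfect cube, so E-series; the 4-jet and mu = 6 give E_6.

E6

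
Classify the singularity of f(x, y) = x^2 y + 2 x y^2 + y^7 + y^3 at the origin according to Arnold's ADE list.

D_8

The Hessian of f at 0 is [[0, 0], [0, 0]] with rank 0, so corank 2. A Groebner basis of the Jacobian ideal J(f) in C{x,y} is {x^2/7 + y^6 - y^2/7, x^3 + y^3, x*y + y^2}; counting standard monomials gives mu = 8. Corank 2; j^3 = y*(x + y)^2 has shape L^2 M (L != M), so D-series; mu = 8 gives D_8.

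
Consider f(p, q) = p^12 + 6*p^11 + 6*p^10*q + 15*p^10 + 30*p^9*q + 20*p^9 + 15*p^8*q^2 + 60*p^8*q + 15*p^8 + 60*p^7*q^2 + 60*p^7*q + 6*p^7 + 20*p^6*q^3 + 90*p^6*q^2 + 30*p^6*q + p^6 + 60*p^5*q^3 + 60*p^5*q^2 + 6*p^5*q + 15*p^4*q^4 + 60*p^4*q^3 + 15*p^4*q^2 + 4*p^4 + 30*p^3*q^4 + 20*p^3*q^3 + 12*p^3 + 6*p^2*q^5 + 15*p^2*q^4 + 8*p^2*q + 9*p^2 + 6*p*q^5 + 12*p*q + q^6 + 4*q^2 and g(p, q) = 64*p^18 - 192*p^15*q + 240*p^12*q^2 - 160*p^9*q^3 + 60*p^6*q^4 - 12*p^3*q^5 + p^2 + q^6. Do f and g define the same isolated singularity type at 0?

Yes.

The Hessian of f at 0 has rank 1. Corank 1: A-series; mu = 5 gives A_5. The Hessian of g at 0 has rank 1. Corank 1: A-series; mu = 5 gives A_5. Both have type A_5, hence right-equivalent.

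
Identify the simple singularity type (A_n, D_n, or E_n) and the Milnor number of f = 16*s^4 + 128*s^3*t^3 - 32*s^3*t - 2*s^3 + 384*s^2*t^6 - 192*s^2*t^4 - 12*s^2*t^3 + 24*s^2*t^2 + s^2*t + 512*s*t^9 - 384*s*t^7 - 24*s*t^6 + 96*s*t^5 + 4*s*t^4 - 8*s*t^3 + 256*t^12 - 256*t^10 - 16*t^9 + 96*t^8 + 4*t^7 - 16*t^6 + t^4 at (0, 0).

Type D_{5}, Milnor number mu = 5.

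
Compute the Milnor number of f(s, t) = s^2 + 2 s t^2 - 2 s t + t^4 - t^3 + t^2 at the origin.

2

The Hessian of f at 0 has rank 1. Corank 1: A-series; mu = 2 gives A_2.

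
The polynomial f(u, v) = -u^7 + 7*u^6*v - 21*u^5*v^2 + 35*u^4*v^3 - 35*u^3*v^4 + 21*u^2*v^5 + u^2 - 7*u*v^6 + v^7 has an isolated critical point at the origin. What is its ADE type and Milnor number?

Type A6, Milnor number mu = 6.

The Hessian of f at 0 has rank 1. Corank 1: A-series; mu = 6 gives A_6.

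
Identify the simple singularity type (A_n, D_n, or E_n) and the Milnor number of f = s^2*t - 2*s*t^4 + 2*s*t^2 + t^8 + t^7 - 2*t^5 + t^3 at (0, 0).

Type D9, Milnor number mu = 9.

The Hessian of f at 0 has rank 0. Corank 2; j^3 = t*(s + t)^2 has shape L^2 M (L != M), so D-series; mu = 9 gives D_9.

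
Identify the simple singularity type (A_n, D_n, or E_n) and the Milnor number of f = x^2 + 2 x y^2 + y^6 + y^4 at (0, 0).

Type A5, Milnor number mu = 5.

The Hessian of f at 0 has rank 1. Corank 1: A-series; mu = 5 gives A_5.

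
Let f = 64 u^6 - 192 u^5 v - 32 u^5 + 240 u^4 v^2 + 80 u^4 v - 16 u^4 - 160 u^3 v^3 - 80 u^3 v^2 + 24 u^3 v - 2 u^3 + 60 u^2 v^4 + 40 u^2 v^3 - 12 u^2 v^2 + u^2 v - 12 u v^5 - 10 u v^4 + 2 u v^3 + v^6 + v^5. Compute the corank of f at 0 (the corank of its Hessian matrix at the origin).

2

Hessian at 0 has rank 0.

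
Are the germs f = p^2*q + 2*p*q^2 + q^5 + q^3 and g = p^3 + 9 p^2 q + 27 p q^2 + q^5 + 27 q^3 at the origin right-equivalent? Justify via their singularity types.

No.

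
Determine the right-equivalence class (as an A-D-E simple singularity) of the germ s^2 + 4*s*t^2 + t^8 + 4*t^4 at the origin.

A_{7}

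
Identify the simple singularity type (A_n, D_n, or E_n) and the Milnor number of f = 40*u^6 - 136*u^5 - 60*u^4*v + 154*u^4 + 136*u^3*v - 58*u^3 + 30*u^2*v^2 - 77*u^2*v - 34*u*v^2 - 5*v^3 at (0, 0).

The Hessian of f at 0 is [[0, 0], [0, 0]] with rank 0, so corank 2. A Groebner basis of the Jacobian ideal J(f) in C{u,v} is {v^3, u^2 - v^2/13, u*v + 4*v^2/13}; counting standard monomials gives mu = 4. Corank 2; j^3 = -(2*u + v)*(29*u^2 + 24*u*v + 5*v^2) splits into three distinct lines over C (the quadratic factor has nonzero discriminant), so D_4.

Type D_{4}, Milnor number mu = 4.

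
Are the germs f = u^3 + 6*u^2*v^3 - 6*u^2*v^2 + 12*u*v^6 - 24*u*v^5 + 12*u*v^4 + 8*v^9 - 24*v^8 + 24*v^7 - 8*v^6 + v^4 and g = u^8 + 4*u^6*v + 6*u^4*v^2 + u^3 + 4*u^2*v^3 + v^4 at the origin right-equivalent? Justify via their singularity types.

Yes.

The Hessian of f at 0 has rank 0. Corank 2; j^3 = u^3 is a perfect cube, so E-series; the 4-jet and mu = 6 give E_6. The Hessian of g at 0 has rank 0. Corank 2; j^3 = u^3 is a perfect cube, so E-series; the 4-jet and mu = 6 give E_6. Both have type E_6, hence right-equivalent.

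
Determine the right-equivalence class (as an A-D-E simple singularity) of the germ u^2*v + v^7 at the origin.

D_8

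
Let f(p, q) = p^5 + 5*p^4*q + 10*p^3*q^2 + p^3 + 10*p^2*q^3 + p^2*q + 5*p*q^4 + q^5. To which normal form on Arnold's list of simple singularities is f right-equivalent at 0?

D6

The Hessian of f at 0 is [[0, 0], [0, 0]] with rank 0, so corank 2. A Groebner basis of the Jacobian ideal J(f) in C{p,q} is {-p*q/5 + q^4, p*q^2, p^2 + p*q}; counting standard monomials gives mu = 6. Corank 2; j^3 = p^2*(p + q) has shape L^2 M (L != M), so D-series; mu = 6 gives D_6.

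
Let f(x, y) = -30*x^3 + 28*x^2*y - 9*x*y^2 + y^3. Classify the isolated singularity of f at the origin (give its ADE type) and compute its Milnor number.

The Hessian of f at 0 is [[0, 0], [0, 0]] with rank 0, so corank 2. A Groebner basis of the Jacobian ideal J(f) in C{x,y} is {y^3, x^2 - 3*y^2/26, x*y - 9*y^2/26}; counting standard monomials gives mu = 4. Corank 2; j^3 = -(3*x - y)*(10*x^2 - 6*x*y + y^2) splits into three distinct lines over C (the quadratic factor has nonzero discriminant), so D_4.

Type D_{4}, Milnor number mu = 4.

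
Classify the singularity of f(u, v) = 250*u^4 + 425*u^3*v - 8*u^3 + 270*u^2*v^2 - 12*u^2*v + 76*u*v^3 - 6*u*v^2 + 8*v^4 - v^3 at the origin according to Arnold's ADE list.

The Hessian of f at 0 has rank 0. Corank 2; j^3 = -(2*u + v)^3 is a perfect cube, so E-series; the 4-jet and mu = 7 give E_7.

E_7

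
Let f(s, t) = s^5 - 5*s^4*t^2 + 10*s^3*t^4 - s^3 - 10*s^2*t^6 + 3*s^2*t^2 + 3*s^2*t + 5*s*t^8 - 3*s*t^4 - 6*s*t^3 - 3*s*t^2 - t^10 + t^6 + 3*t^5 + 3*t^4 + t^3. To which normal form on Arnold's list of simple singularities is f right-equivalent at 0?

E_8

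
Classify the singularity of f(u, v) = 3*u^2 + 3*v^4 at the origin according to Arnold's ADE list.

A_3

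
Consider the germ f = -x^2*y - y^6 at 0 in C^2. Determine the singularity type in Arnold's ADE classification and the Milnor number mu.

Type D_{7}, Milnor number mu = 7.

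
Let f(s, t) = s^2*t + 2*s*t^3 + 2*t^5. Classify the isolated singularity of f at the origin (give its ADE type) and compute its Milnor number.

The Hessian of f at 0 has rank 0. Corank 2; j^3 = s^2*t has shape L^2 M (L != M), so D-series; mu = 6 gives D_6.

Type D_{6}, Milnor number mu = 6.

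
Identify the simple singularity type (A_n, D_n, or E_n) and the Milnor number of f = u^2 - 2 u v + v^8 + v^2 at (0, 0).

The Hessian of f at 0 is [[2, -2], [-2, 2]] with rank 1, so corank 1. A Groebner basis of the Jacobian ideal J(f) in C{u,v} is {v^7, u - v}; counting standard monomials gives mu = 7. Corank 1: A-series; mu = 7 gives A_7.

Type A_{7}, Milnor number mu = 7.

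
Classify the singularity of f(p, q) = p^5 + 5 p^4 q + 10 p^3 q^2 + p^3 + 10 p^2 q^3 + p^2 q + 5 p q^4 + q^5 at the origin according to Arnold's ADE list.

The Hessian of f at 0 has rank 0. Corank 2; j^3 = p^2*(p + q) has shape L^2 M (L != M), so D-series; mu = 6 gives D_6.

D6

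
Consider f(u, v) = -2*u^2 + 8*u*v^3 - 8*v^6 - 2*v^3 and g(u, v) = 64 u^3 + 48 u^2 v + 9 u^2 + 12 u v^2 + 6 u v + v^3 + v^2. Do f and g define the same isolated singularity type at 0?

Yes.

The Hessian of f at 0 has rank 1. Corank 1: A-series; mu = 2 gives A_2. The Hessian of g at 0 has rank 1. Corank 1: A-series; mu = 2 gives A_2. Both have type A_2, hence right-equivalent.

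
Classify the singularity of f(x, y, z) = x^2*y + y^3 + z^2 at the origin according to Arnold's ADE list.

D_4

The Hessian of f at 0 has rank 1. Corank 2; j^3 = y*(x^2 + y^2) splits into three distinct lines over C (the quadratic factor has nonzero discriminant), so D_4.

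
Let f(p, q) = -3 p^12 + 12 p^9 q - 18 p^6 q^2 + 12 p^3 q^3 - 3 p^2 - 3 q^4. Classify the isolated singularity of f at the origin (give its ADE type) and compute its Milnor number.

Type A_{3}, Milnor number mu = 3.

The Hessian of f at 0 has rank 1. Corank 1: A-series; mu = 3 gives A_3.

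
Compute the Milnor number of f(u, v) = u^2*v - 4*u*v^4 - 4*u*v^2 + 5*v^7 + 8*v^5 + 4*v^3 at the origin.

The Hessian of f at 0 has rank 0. Corank 2; j^3 = v*(u - 2*v)^2 has shape L^2 M (L != M), so D-series; mu = 8 gives D_8.

8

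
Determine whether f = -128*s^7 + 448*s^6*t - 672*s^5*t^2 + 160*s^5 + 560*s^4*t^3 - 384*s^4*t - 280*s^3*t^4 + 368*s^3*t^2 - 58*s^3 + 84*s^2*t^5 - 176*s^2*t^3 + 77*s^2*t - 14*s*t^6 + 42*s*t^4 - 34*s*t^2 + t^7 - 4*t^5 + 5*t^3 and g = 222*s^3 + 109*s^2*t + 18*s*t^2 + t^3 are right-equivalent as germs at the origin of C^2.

Yes.

The Hessian of f at 0 has rank 0. Corank 2; j^3 = -(2*s - t)*(29*s^2 - 24*s*t + 5*t^2) splits into three distinct lines over C (the quadratic factor has nonzero discriminant), so D_4. The Hessian of g at 0 has rank 0. Corank 2; j^3 = (6*s + t)*(37*s^2 + 12*s*t + t^2) splits into three distinct lines over C (the quadratic factor has nonzero discriminant), so D_4. Both have type D_4, hence right-equivalent.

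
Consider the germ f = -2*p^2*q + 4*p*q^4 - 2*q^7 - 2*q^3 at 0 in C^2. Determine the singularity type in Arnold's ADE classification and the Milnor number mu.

Type D_{4}, Milnor number mu = 4.

The Hessian of f at 0 has rank 0. Corank 2; j^3 = -2*q*(p^2 + q^2) splits into three distinct lines over C (the quadratic factor has nonzero discriminant), so D_4.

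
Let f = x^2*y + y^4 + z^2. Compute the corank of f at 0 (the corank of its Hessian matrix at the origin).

2

The Hessian at 0 is [[0, 0, 0], [0, 0, 0], [0, 0, 2]] of rank 1; hence corank 2.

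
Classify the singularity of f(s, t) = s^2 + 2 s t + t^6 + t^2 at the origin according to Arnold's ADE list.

A_5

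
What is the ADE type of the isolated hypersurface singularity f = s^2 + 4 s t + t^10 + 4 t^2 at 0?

A9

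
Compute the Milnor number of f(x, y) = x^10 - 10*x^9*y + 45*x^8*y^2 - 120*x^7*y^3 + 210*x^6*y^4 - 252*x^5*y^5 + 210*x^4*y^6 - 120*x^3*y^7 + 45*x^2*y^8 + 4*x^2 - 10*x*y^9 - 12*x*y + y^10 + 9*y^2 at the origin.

9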